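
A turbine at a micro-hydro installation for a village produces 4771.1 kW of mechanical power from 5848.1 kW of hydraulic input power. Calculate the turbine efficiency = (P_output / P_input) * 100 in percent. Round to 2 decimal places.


Turbine efficiency = (output power / input power) * 100
eta = (4771.1 / 5848.1) * 100
eta = 81.58%

81.58


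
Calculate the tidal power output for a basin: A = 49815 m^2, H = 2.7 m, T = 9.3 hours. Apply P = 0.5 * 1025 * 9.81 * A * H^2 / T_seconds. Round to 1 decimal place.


Convert period to seconds: T = 9.3 * 3600 = 33480.0 s
H^2 = 2.7^2 = 7.29
P = 0.5 * rho * g * A * H^2 / T
P = 0.5 * 1025 * 9.81 * 49815 * 7.29 / 33480.0
P = 54533.7 W

54533.7


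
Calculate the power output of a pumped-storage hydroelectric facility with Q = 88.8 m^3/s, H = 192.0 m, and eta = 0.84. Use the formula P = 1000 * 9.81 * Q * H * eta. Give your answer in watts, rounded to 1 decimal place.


Apply the hydropower formula P = rho * g * Q * H * eta
rho * g = 1000 * 9.81 = 9810.0
P = 9810.0 * 88.8 * 192.0 * 0.84
P = 140495523.8 W

140495523.8


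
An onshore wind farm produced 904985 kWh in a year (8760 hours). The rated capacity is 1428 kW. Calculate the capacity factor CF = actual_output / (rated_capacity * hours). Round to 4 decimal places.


Capacity factor = actual output / maximum possible output
Maximum possible = rated * hours = 1428 * 8760 = 12509280 kWh
CF = 904985 / 12509280
CF = 0.0723

0.0723


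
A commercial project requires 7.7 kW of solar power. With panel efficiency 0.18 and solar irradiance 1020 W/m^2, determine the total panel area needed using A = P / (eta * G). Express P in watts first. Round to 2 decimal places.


Convert target power to watts: P = 7.7 * 1000 = 7700.0 W
Compute denominator: eta * G = 0.18 * 1020 = 183.6
Required area A = P / (eta * G) = 7700.0 / 183.6
A = 41.94 m^2

41.94


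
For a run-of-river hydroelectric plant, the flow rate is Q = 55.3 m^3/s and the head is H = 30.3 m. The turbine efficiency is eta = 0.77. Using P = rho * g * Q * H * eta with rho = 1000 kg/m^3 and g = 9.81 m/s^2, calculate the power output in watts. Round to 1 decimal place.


Apply the hydropower formula P = rho * g * Q * H * eta
rho * g = 1000 * 9.81 = 9810.0
P = 9810.0 * 55.3 * 30.3 * 0.77
P = 12656904.2 W

12656904.2


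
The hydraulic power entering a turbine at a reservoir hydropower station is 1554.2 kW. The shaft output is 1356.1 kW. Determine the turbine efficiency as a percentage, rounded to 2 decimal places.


Turbine efficiency = (output power / input power) * 100
eta = (1356.1 / 1554.2) * 100
eta = 87.25%

87.25


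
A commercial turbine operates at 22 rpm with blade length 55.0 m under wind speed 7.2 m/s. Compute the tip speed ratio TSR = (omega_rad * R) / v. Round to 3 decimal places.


Convert rotational speed to rad/s:
  omega = 22 * 2 * pi / 60 = 2.3038 rad/s
Compute tip speed:
  v_tip = omega * R = 2.3038 * 55.0 = 126.711 m/s
Tip speed ratio:
  TSR = v_tip / v_wind = 126.711 / 7.2 = 17.599

17.599


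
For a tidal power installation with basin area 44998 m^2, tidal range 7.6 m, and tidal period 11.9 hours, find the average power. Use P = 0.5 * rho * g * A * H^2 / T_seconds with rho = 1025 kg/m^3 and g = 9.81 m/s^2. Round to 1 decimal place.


Convert period to seconds: T = 11.9 * 3600 = 42840.0 s
H^2 = 7.6^2 = 57.76
P = 0.5 * rho * g * A * H^2 / T
P = 0.5 * 1025 * 9.81 * 44998 * 57.76 / 42840.0
P = 305023.9 W

305023.9


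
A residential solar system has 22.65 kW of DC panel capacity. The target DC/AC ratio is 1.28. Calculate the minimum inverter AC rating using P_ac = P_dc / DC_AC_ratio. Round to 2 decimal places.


The inverter AC capacity is determined by the DC/AC ratio.
Given: P_dc = 22.65 kW, DC/AC ratio = 1.28
P_ac = P_dc / ratio = 22.65 / 1.28
P_ac = 17.70 kW

17.70


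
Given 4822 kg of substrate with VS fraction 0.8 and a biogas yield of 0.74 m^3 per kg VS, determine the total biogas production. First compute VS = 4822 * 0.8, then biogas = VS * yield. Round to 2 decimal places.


Compute volatile solids:
  VS = mass * VS_fraction = 4822 * 0.8 = 3857.6 kg
Calculate biogas volume:
  Biogas = VS * specific_yield = 3857.6 * 0.74
  Biogas = 2854.62 m^3

2854.62


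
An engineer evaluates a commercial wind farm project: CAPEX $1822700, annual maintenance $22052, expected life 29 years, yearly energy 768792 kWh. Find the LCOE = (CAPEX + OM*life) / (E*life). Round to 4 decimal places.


Total cost = CAPEX + OM * lifetime = 1822700 + 22052 * 29 = 1822700 + 639508 = 2462208
Total generation = annual * lifetime = 768792 * 29 = 22294968 kWh
LCOE = 2462208 / 22294968
LCOE = 0.1104 $/kWh

0.1104


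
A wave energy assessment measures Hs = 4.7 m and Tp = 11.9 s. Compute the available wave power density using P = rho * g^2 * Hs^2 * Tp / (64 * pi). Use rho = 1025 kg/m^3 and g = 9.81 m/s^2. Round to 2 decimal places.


Apply wave power formula:
  g^2 = 9.81^2 = 96.2361
  Hs^2 = 4.7^2 = 22.09
  Numerator = rho * g^2 * Hs^2 * Tp = 1025 * 96.2361 * 22.09 * 11.9 = 25930121.84
  Denominator = 64 * pi = 201.0619
  P = 25930121.84 / 201.0619 = 128965.85 W/m

128965.85


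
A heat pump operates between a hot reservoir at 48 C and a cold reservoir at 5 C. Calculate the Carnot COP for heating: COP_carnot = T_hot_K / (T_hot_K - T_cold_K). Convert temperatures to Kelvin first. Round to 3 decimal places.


Convert to Kelvin:
  T_hot = 48 + 273.15 = 321.15 K
  T_cold = 5 + 273.15 = 278.15 K
Apply Carnot COP formula:
  COP = T_hot_K / (T_hot_K - T_cold_K) = 321.15 / 43.0
  COP = 7.469

7.469


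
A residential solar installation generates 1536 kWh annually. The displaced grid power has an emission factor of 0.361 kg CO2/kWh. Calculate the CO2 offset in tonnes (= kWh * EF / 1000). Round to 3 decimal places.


CO2 offset in kg = generation * emission_factor
CO2 offset = 1536 * 0.361 = 554.5 kg
Convert to tonnes:
  CO2 offset = 554.5 / 1000 = 0.554 tonnes

0.554


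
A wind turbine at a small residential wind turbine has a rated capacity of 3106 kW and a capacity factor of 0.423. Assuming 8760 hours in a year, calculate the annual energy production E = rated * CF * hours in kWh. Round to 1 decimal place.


Annual energy = rated_kW * capacity_factor * hours_per_year
Given: P_rated = 3106 kW, CF = 0.423, hours = 8760
E = 3106 * 0.423 * 8760
E = 11509220.9 kWh

11509220.9


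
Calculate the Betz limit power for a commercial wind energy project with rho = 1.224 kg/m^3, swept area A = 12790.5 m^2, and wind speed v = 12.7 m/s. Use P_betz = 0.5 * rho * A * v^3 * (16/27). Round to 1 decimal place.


The Betz coefficient Cp_max = 16/27 = 0.5926
v^3 = 12.7^3 = 2048.383
P_betz = 0.5 * rho * A * v^3 * Cp_max
P_betz = 0.5 * 1.224 * 12790.5 * 2048.383 * 0.5926
P_betz = 9501809.6 W

9501809.6


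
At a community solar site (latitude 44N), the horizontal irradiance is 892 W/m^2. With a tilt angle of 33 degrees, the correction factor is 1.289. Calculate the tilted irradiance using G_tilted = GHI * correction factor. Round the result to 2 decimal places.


Identify the given values:
  GHI = 892 W/m^2, tilt correction factor = 1.289
Apply the formula G_tilted = GHI * factor:
  G_tilted = 892 * 1.289
  G_tilted = 1149.79 W/m^2

1149.79


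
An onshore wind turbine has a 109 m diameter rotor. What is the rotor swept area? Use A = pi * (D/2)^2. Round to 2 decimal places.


Compute the rotor radius:
  r = D / 2 = 109 / 2 = 54.5 m
Calculate swept area:
  A = pi * r^2 = pi * 54.5^2
  A = 9331.32 m^2

9331.32


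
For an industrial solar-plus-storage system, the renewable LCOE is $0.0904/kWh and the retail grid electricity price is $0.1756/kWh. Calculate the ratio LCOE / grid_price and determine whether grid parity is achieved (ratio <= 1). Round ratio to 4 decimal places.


Compare LCOE to grid price:
  LCOE = $0.0904/kWh, Grid price = $0.1756/kWh
  Ratio = LCOE / grid_price = 0.0904 / 0.1756 = 0.5148
  Grid parity achieved (ratio <= 1)? yes

0.5148


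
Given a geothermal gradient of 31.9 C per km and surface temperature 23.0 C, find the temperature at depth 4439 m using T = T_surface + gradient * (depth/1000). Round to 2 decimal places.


Convert depth to km: 4439 / 1000 = 4.439 km
Temperature increase = gradient * depth_km = 31.9 * 4.439 = 141.6 C
Temperature at depth = T_surface + delta_T = 23.0 + 141.6
T = 164.60 C

164.60


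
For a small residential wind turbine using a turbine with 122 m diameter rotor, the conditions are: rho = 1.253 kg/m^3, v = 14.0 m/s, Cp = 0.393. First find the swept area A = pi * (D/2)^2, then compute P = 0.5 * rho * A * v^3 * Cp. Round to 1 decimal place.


Step 1 -- Compute swept area:
  A = pi * (D/2)^2 = pi * (122/2)^2 = 11689.87 m^2
Step 2 -- Apply wind power equation:
  P = 0.5 * rho * A * v^3 * Cp
  v^3 = 14.0^3 = 2744.0
  P = 0.5 * 1.253 * 11689.87 * 2744.0 * 0.393
  P = 7897820.8 W

7897820.8


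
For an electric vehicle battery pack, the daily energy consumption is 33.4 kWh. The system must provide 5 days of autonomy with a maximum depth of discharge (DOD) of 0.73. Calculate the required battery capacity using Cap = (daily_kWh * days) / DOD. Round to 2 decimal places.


Total energy needed = daily * days = 33.4 * 5 = 167.0 kWh
Account for depth of discharge:
  Cap = total_energy / DOD = 167.0 / 0.73
  Cap = 228.77 kWh

228.77


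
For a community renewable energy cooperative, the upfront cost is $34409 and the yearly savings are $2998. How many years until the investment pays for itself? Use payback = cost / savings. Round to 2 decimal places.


Simple payback period = initial cost / annual savings
Payback = 34409 / 2998
Payback = 11.48 years

11.48


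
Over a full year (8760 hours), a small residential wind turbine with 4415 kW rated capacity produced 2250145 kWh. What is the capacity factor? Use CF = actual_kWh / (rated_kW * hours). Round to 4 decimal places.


Capacity factor = actual output / maximum possible output
Maximum possible = rated * hours = 4415 * 8760 = 38675400 kWh
CF = 2250145 / 38675400
CF = 0.0582

0.0582


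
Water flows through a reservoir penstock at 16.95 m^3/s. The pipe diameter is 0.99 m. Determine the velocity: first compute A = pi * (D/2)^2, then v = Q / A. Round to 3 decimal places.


Compute pipe cross-sectional area:
  A = pi * (D/2)^2 = pi * (0.99/2)^2 = 0.7698 m^2
Calculate velocity:
  v = Q / A = 16.95 / 0.7698
  v = 22.020 m/s

22.020


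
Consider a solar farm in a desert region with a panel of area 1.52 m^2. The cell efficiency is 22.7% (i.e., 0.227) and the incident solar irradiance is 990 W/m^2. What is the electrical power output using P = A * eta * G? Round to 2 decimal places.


Use the solar power formula P = A * eta * G.
Given: A = 1.52 m^2, eta = 0.227, G = 990 W/m^2
P = 1.52 * 0.227 * 990
P = 341.59 W

341.59


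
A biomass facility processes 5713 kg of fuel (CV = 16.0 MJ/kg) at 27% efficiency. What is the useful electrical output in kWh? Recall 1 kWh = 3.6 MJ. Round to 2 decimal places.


Total energy = mass * CV = 5713 * 16.0 = 91408.0 MJ
Useful energy = total * eta = 91408.0 * 0.27 = 24680.16 MJ
Convert to kWh: 24680.16 / 3.6
Useful energy = 6855.60 kWh

6855.60


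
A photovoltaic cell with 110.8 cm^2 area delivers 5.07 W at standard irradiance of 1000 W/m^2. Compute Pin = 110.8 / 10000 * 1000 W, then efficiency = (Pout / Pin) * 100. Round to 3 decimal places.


First compute the input power:
  Pin = area_cm2 / 10000 * G = 110.8 / 10000 * 1000 = 11.08 W
Then compute efficiency:
  Efficiency = (Pout / Pin) * 100 = (5.07 / 11.08) * 100
  Efficiency = 45.758%

45.758


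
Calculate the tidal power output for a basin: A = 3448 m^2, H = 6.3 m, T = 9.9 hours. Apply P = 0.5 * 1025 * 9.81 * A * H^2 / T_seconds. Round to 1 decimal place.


Convert period to seconds: T = 9.9 * 3600 = 35640.0 s
H^2 = 6.3^2 = 39.69
P = 0.5 * rho * g * A * H^2 / T
P = 0.5 * 1025 * 9.81 * 3448 * 39.69 / 35640.0
P = 19305.2 W

19305.2


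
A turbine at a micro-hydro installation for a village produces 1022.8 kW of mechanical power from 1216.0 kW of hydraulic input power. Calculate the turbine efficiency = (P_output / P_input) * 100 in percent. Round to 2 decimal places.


Turbine efficiency = (output power / input power) * 100
eta = (1022.8 / 1216.0) * 100
eta = 84.11%

84.11


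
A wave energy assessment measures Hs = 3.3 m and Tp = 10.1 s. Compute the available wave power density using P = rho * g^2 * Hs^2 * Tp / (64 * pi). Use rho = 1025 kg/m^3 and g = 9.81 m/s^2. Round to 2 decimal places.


Apply wave power formula:
  g^2 = 9.81^2 = 96.2361
  Hs^2 = 3.3^2 = 10.89
  Numerator = rho * g^2 * Hs^2 * Tp = 1025 * 96.2361 * 10.89 * 10.1 = 10849535.21
  Denominator = 64 * pi = 201.0619
  P = 10849535.21 / 201.0619 = 53961.16 W/m

53961.16


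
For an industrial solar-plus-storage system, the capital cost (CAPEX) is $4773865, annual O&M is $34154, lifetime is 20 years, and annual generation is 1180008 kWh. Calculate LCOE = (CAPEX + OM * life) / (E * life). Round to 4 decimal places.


Total cost = CAPEX + OM * lifetime = 4773865 + 34154 * 20 = 4773865 + 683080 = 5456945
Total generation = annual * lifetime = 1180008 * 20 = 23600160 kWh
LCOE = 5456945 / 23600160
LCOE = 0.2312 $/kWh

0.2312


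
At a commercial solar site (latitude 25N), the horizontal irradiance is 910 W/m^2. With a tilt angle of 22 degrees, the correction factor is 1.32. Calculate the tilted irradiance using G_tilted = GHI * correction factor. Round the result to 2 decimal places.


Identify the given values:
  GHI = 910 W/m^2, tilt correction factor = 1.32
Apply the formula G_tilted = GHI * factor:
  G_tilted = 910 * 1.32
  G_tilted = 1201.20 W/m^2

1201.20


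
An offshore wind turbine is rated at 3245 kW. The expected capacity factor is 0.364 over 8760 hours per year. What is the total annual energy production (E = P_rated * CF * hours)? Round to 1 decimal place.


Annual energy = rated_kW * capacity_factor * hours_per_year
Given: P_rated = 3245 kW, CF = 0.364, hours = 8760
E = 3245 * 0.364 * 8760
E = 10347136.8 kWh

10347136.8


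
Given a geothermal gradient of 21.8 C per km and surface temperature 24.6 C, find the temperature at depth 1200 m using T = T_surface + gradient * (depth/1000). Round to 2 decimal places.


Convert depth to km: 1200 / 1000 = 1.2 km
Temperature increase = gradient * depth_km = 21.8 * 1.2 = 26.16 C
Temperature at depth = T_surface + delta_T = 24.6 + 26.16
T = 50.76 C

50.76


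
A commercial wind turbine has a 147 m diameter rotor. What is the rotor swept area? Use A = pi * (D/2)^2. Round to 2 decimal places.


Compute the rotor radius:
  r = D / 2 = 147 / 2 = 73.5 m
Calculate swept area:
  A = pi * r^2 = pi * 73.5^2
  A = 16971.67 m^2

16971.67


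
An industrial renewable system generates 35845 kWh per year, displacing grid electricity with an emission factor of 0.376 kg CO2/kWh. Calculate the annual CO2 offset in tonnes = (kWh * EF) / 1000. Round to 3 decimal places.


CO2 offset in kg = generation * emission_factor
CO2 offset = 35845 * 0.376 = 13477.72 kg
Convert to tonnes:
  CO2 offset = 13477.72 / 1000 = 13.478 tonnes

13.478


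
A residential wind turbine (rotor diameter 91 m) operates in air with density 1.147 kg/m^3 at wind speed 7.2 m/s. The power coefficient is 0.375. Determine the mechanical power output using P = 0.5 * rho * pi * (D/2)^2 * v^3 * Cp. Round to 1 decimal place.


Step 1 -- Compute swept area:
  A = pi * (D/2)^2 = pi * (91/2)^2 = 6503.88 m^2
Step 2 -- Apply wind power equation:
  P = 0.5 * rho * A * v^3 * Cp
  v^3 = 7.2^3 = 373.248
  P = 0.5 * 1.147 * 6503.88 * 373.248 * 0.375
  P = 522077.3 W

522077.3


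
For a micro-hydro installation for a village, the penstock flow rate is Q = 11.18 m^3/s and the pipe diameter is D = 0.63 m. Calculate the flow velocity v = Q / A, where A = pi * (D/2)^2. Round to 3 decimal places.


Compute pipe cross-sectional area:
  A = pi * (D/2)^2 = pi * (0.63/2)^2 = 0.3117 m^2
Calculate velocity:
  v = Q / A = 11.18 / 0.3117
  v = 35.865 m/s

35.865


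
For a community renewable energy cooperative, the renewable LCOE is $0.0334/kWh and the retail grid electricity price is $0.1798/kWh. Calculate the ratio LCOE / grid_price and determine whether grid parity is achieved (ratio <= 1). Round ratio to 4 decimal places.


Compare LCOE to grid price:
  LCOE = $0.0334/kWh, Grid price = $0.1798/kWh
  Ratio = LCOE / grid_price = 0.0334 / 0.1798 = 0.1858
  Grid parity achieved (ratio <= 1)? yes

0.1858


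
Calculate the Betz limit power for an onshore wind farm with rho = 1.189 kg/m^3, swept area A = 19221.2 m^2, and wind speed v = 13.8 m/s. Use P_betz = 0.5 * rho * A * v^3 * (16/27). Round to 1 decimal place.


The Betz coefficient Cp_max = 16/27 = 0.5926
v^3 = 13.8^3 = 2628.072
P_betz = 0.5 * rho * A * v^3 * Cp_max
P_betz = 0.5 * 1.189 * 19221.2 * 2628.072 * 0.5926
P_betz = 17796140.8 W

17796140.8


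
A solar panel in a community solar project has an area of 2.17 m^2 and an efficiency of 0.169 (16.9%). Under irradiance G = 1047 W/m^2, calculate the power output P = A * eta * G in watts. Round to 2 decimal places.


Use the solar power formula P = A * eta * G.
Given: A = 2.17 m^2, eta = 0.169, G = 1047 W/m^2
P = 2.17 * 0.169 * 1047
P = 383.97 W

383.97


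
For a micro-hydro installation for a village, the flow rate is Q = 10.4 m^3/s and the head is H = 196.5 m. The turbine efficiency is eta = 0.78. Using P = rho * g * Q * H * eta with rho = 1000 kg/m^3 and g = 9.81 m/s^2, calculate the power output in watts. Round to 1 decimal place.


Apply the hydropower formula P = rho * g * Q * H * eta
rho * g = 1000 * 9.81 = 9810.0
P = 9810.0 * 10.4 * 196.5 * 0.78
P = 15637218.5 W

15637218.5


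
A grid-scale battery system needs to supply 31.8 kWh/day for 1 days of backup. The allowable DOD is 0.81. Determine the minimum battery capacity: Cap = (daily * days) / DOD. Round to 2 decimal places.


Total energy needed = daily * days = 31.8 * 1 = 31.8 kWh
Account for depth of discharge:
  Cap = total_energy / DOD = 31.8 / 0.81
  Cap = 39.26 kWh

39.26


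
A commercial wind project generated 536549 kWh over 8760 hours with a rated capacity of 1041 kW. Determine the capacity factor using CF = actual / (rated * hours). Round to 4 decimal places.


Capacity factor = actual output / maximum possible output
Maximum possible = rated * hours = 1041 * 8760 = 9119160 kWh
CF = 536549 / 9119160
CF = 0.0588

0.0588


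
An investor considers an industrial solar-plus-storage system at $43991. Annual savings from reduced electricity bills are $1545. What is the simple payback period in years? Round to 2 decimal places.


Simple payback period = initial cost / annual savings
Payback = 43991 / 1545
Payback = 28.47 years

28.47


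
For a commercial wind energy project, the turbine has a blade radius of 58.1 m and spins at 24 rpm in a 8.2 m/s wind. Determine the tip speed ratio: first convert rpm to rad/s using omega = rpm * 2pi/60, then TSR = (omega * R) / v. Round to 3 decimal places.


Convert rotational speed to rad/s:
  omega = 24 * 2 * pi / 60 = 2.5133 rad/s
Compute tip speed:
  v_tip = omega * R = 2.5133 * 58.1 = 146.021 m/s
Tip speed ratio:
  TSR = v_tip / v_wind = 146.021 / 8.2 = 17.807

17.807


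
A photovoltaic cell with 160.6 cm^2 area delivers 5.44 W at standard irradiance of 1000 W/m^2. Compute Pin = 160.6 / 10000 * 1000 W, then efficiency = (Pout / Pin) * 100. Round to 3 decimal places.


First compute the input power:
  Pin = area_cm2 / 10000 * G = 160.6 / 10000 * 1000 = 16.06 W
Then compute efficiency:
  Efficiency = (Pout / Pin) * 100 = (5.44 / 16.06) * 100
  Efficiency = 33.873%

33.873


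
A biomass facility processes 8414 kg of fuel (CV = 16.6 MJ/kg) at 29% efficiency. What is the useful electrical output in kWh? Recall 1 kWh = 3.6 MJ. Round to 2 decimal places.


Total energy = mass * CV = 8414 * 16.6 = 139672.4 MJ
Useful energy = total * eta = 139672.4 * 0.29 = 40505.0 MJ
Convert to kWh: 40505.0 / 3.6
Useful energy = 11251.39 kWh

11251.39


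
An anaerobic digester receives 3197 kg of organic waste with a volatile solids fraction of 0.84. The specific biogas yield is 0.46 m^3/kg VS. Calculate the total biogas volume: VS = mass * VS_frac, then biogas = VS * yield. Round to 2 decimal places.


Compute volatile solids:
  VS = mass * VS_fraction = 3197 * 0.84 = 2685.48 kg
Calculate biogas volume:
  Biogas = VS * specific_yield = 2685.48 * 0.46
  Biogas = 1235.32 m^3

1235.32


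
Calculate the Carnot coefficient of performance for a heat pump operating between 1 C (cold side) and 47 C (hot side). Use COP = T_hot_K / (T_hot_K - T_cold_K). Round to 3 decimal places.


Convert to Kelvin:
  T_hot = 47 + 273.15 = 320.15 K
  T_cold = 1 + 273.15 = 274.15 K
Apply Carnot COP formula:
  COP = T_hot_K / (T_hot_K - T_cold_K) = 320.15 / 46.0
  COP = 6.960

6.960


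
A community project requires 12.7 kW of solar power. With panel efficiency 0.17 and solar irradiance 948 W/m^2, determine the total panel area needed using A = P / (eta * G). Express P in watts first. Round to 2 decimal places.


Convert target power to watts: P = 12.7 * 1000 = 12700.0 W
Compute denominator: eta * G = 0.17 * 948 = 161.16
Required area A = P / (eta * G) = 12700.0 / 161.16
A = 78.80 m^2

78.80


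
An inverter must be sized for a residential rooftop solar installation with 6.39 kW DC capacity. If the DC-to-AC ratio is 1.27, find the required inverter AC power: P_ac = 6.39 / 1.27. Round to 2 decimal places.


The inverter AC capacity is determined by the DC/AC ratio.
Given: P_dc = 6.39 kW, DC/AC ratio = 1.27
P_ac = P_dc / ratio = 6.39 / 1.27
P_ac = 5.03 kW

5.03


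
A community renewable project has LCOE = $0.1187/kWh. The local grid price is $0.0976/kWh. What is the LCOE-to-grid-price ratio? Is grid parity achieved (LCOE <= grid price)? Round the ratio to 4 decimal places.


Compare LCOE to grid price:
  LCOE = $0.1187/kWh, Grid price = $0.0976/kWh
  Ratio = LCOE / grid_price = 0.1187 / 0.0976 = 1.2162
  Grid parity achieved (ratio <= 1)? no

1.2162


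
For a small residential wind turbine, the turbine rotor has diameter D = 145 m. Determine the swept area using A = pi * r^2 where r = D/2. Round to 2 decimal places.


Compute the rotor radius:
  r = D / 2 = 145 / 2 = 72.5 m
Calculate swept area:
  A = pi * r^2 = pi * 72.5^2
  A = 16513.00 m^2

16513.00


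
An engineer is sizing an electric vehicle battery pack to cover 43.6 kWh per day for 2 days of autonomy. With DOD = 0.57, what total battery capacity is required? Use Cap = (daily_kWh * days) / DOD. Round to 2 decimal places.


Total energy needed = daily * days = 43.6 * 2 = 87.2 kWh
Account for depth of discharge:
  Cap = total_energy / DOD = 87.2 / 0.57
  Cap = 152.98 kWh

152.98


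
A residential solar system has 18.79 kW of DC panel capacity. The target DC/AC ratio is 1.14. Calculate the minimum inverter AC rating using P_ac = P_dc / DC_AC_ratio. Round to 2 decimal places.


The inverter AC capacity is determined by the DC/AC ratio.
Given: P_dc = 18.79 kW, DC/AC ratio = 1.14
P_ac = P_dc / ratio = 18.79 / 1.14
P_ac = 16.48 kW

16.48


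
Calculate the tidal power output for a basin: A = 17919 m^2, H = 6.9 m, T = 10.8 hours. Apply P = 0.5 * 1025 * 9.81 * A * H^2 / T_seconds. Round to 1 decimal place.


Convert period to seconds: T = 10.8 * 3600 = 38880.0 s
H^2 = 6.9^2 = 47.61
P = 0.5 * rho * g * A * H^2 / T
P = 0.5 * 1025 * 9.81 * 17919 * 47.61 / 38880.0
P = 110318.6 W

110318.6


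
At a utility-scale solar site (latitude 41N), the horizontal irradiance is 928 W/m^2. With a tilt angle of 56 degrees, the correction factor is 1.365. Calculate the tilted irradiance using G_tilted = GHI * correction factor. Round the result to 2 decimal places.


Identify the given values:
  GHI = 928 W/m^2, tilt correction factor = 1.365
Apply the formula G_tilted = GHI * factor:
  G_tilted = 928 * 1.365
  G_tilted = 1266.72 W/m^2

1266.72


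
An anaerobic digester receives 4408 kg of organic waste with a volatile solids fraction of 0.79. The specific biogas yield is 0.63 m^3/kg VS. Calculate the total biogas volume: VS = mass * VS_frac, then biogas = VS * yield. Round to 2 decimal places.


Compute volatile solids:
  VS = mass * VS_fraction = 4408 * 0.79 = 3482.32 kg
Calculate biogas volume:
  Biogas = VS * specific_yield = 3482.32 * 0.63
  Biogas = 2193.86 m^3

2193.86


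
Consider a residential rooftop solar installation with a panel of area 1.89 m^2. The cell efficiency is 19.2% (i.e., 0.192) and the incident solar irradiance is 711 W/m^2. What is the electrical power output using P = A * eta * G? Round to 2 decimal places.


Use the solar power formula P = A * eta * G.
Given: A = 1.89 m^2, eta = 0.192, G = 711 W/m^2
P = 1.89 * 0.192 * 711
P = 258.01 W

258.01


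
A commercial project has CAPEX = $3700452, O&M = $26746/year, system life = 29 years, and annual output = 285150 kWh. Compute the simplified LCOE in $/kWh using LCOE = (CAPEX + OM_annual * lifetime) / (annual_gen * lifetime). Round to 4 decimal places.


Total cost = CAPEX + OM * lifetime = 3700452 + 26746 * 29 = 3700452 + 775634 = 4476086
Total generation = annual * lifetime = 285150 * 29 = 8269350 kWh
LCOE = 4476086 / 8269350
LCOE = 0.5413 $/kWh

0.5413


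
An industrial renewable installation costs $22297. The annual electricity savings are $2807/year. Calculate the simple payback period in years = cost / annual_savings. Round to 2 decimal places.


Simple payback period = initial cost / annual savings
Payback = 22297 / 2807
Payback = 7.94 years

7.94


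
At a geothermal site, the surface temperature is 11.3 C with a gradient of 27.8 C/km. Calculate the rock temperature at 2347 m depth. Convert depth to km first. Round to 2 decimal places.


Convert depth to km: 2347 / 1000 = 2.347 km
Temperature increase = gradient * depth_km = 27.8 * 2.347 = 65.25 C
Temperature at depth = T_surface + delta_T = 11.3 + 65.25
T = 76.55 C

76.55


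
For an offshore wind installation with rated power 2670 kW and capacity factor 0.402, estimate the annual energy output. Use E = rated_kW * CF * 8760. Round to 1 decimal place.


Annual energy = rated_kW * capacity_factor * hours_per_year
Given: P_rated = 2670 kW, CF = 0.402, hours = 8760
E = 2670 * 0.402 * 8760
E = 9402458.4 kWh

9402458.4


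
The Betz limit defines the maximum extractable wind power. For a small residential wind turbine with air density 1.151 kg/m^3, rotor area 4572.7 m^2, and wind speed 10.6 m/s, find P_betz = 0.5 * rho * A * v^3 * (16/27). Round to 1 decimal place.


The Betz coefficient Cp_max = 16/27 = 0.5926
v^3 = 10.6^3 = 1191.016
P_betz = 0.5 * rho * A * v^3 * Cp_max
P_betz = 0.5 * 1.151 * 4572.7 * 1191.016 * 0.5926
P_betz = 1857341.9 W

1857341.9


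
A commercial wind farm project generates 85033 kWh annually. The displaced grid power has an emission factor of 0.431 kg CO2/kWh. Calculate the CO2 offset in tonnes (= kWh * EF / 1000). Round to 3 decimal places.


CO2 offset in kg = generation * emission_factor
CO2 offset = 85033 * 0.431 = 36649.22 kg
Convert to tonnes:
  CO2 offset = 36649.22 / 1000 = 36.649 tonnes

36.649


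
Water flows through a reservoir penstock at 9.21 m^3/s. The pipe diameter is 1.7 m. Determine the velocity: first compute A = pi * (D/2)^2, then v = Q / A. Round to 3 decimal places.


Compute pipe cross-sectional area:
  A = pi * (D/2)^2 = pi * (1.7/2)^2 = 2.2698 m^2
Calculate velocity:
  v = Q / A = 9.21 / 2.2698
  v = 4.058 m/s

4.058


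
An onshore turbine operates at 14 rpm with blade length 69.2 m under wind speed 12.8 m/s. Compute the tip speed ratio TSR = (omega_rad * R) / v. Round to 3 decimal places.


Convert rotational speed to rad/s:
  omega = 14 * 2 * pi / 60 = 1.4661 rad/s
Compute tip speed:
  v_tip = omega * R = 1.4661 * 69.2 = 101.452 m/s
Tip speed ratio:
  TSR = v_tip / v_wind = 101.452 / 12.8 = 7.926

7.926


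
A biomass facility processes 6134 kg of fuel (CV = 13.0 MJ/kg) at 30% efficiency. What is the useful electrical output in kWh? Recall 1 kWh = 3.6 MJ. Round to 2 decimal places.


Total energy = mass * CV = 6134 * 13.0 = 79742.0 MJ
Useful energy = total * eta = 79742.0 * 0.3 = 23922.6 MJ
Convert to kWh: 23922.6 / 3.6
Useful energy = 6645.17 kWh

6645.17


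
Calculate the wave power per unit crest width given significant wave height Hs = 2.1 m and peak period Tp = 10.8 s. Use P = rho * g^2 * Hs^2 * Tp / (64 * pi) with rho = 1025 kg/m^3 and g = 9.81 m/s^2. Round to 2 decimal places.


Apply wave power formula:
  g^2 = 9.81^2 = 96.2361
  Hs^2 = 2.1^2 = 4.41
  Numerator = rho * g^2 * Hs^2 * Tp = 1025 * 96.2361 * 4.41 * 10.8 = 4698121.3
  Denominator = 64 * pi = 201.0619
  P = 4698121.3 / 201.0619 = 23366.54 W/m

23366.54


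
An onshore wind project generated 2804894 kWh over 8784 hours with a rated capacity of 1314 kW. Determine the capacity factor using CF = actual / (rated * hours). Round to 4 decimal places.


Capacity factor = actual output / maximum possible output
Maximum possible = rated * hours = 1314 * 8784 = 11542176 kWh
CF = 2804894 / 11542176
CF = 0.2430

0.2430


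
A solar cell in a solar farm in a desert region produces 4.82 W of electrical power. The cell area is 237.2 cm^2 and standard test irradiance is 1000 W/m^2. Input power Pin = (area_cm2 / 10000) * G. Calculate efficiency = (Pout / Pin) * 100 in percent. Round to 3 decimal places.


First compute the input power:
  Pin = area_cm2 / 10000 * G = 237.2 / 10000 * 1000 = 23.72 W
Then compute efficiency:
  Efficiency = (Pout / Pin) * 100 = (4.82 / 23.72) * 100
  Efficiency = 20.320%

20.320


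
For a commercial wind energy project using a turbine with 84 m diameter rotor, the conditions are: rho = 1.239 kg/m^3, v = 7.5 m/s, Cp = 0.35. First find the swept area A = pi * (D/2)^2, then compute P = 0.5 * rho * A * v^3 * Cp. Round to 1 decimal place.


Step 1 -- Compute swept area:
  A = pi * (D/2)^2 = pi * (84/2)^2 = 5541.77 m^2
Step 2 -- Apply wind power equation:
  P = 0.5 * rho * A * v^3 * Cp
  v^3 = 7.5^3 = 421.875
  P = 0.5 * 1.239 * 5541.77 * 421.875 * 0.35
  P = 506922.5 W

506922.5


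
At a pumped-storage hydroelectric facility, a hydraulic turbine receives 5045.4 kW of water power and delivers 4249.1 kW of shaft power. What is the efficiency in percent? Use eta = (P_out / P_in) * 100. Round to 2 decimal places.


Turbine efficiency = (output power / input power) * 100
eta = (4249.1 / 5045.4) * 100
eta = 84.22%

84.22


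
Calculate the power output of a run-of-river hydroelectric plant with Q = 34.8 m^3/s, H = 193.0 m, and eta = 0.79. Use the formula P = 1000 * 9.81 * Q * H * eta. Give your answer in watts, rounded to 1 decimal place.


Apply the hydropower formula P = rho * g * Q * H * eta
rho * g = 1000 * 9.81 = 9810.0
P = 9810.0 * 34.8 * 193.0 * 0.79
P = 52051428.4 W

52051428.4


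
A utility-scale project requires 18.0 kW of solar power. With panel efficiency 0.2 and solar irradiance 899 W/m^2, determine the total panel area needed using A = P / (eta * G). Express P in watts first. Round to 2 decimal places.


Convert target power to watts: P = 18.0 * 1000 = 18000.0 W
Compute denominator: eta * G = 0.2 * 899 = 179.8
Required area A = P / (eta * G) = 18000.0 / 179.8
A = 100.11 m^2

100.11


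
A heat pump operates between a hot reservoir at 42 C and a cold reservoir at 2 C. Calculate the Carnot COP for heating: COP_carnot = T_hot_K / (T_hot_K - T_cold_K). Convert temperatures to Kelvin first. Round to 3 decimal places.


Convert to Kelvin:
  T_hot = 42 + 273.15 = 315.15 K
  T_cold = 2 + 273.15 = 275.15 K
Apply Carnot COP formula:
  COP = T_hot_K / (T_hot_K - T_cold_K) = 315.15 / 40.0
  COP = 7.879

7.879


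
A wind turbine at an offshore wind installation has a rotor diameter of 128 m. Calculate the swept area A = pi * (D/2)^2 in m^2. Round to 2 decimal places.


Compute the rotor radius:
  r = D / 2 = 128 / 2 = 64.0 m
Calculate swept area:
  A = pi * r^2 = pi * 64.0^2
  A = 12867.96 m^2

12867.96


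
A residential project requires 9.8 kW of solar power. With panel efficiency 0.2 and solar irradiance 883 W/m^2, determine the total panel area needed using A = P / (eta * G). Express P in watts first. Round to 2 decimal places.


Convert target power to watts: P = 9.8 * 1000 = 9800.0 W
Compute denominator: eta * G = 0.2 * 883 = 176.6
Required area A = P / (eta * G) = 9800.0 / 176.6
A = 55.49 m^2

55.49


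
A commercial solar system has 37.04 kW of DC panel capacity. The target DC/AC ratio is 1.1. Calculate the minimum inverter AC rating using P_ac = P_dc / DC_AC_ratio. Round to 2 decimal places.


The inverter AC capacity is determined by the DC/AC ratio.
Given: P_dc = 37.04 kW, DC/AC ratio = 1.1
P_ac = P_dc / ratio = 37.04 / 1.1
P_ac = 33.67 kW

33.67


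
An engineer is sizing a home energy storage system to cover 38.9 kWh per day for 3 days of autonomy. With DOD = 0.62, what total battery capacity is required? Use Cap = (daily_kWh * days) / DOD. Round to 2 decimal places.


Total energy needed = daily * days = 38.9 * 3 = 116.7 kWh
Account for depth of discharge:
  Cap = total_energy / DOD = 116.7 / 0.62
  Cap = 188.23 kWh

188.23


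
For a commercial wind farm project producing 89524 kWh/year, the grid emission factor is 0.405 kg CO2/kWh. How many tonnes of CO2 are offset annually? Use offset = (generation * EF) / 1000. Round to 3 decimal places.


CO2 offset in kg = generation * emission_factor
CO2 offset = 89524 * 0.405 = 36257.22 kg
Convert to tonnes:
  CO2 offset = 36257.22 / 1000 = 36.257 tonnes

36.257


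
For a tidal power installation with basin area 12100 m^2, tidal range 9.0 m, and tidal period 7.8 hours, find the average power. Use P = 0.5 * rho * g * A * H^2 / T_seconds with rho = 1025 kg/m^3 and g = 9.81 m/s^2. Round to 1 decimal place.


Convert period to seconds: T = 7.8 * 3600 = 28080.0 s
H^2 = 9.0^2 = 81.0
P = 0.5 * rho * g * A * H^2 / T
P = 0.5 * 1025 * 9.81 * 12100 * 81.0 / 28080.0
P = 175483.4 W

175483.4


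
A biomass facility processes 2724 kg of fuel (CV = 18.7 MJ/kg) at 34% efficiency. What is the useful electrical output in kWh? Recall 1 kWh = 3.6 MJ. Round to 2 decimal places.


Total energy = mass * CV = 2724 * 18.7 = 50938.8 MJ
Useful energy = total * eta = 50938.8 * 0.34 = 17319.19 MJ
Convert to kWh: 17319.19 / 3.6
Useful energy = 4810.89 kWh

4810.89


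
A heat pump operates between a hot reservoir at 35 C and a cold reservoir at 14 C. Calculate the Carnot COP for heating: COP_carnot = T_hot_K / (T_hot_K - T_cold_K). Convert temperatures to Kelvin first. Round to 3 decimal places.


Convert to Kelvin:
  T_hot = 35 + 273.15 = 308.15 K
  T_cold = 14 + 273.15 = 287.15 K
Apply Carnot COP formula:
  COP = T_hot_K / (T_hot_K - T_cold_K) = 308.15 / 21.0
  COP = 14.674

14.674


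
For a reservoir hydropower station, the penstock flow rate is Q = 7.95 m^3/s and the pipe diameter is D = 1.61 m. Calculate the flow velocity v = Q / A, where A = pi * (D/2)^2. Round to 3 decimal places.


Compute pipe cross-sectional area:
  A = pi * (D/2)^2 = pi * (1.61/2)^2 = 2.0358 m^2
Calculate velocity:
  v = Q / A = 7.95 / 2.0358
  v = 3.905 m/s

3.905


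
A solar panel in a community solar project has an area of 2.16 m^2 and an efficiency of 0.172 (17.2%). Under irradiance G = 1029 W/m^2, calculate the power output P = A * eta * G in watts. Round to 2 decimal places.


Use the solar power formula P = A * eta * G.
Given: A = 2.16 m^2, eta = 0.172, G = 1029 W/m^2
P = 2.16 * 0.172 * 1029
P = 382.29 W

382.29


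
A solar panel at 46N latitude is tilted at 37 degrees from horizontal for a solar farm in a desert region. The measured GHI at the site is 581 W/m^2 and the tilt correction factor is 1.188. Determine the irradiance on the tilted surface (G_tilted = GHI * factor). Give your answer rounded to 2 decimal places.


Identify the given values:
  GHI = 581 W/m^2, tilt correction factor = 1.188
Apply the formula G_tilted = GHI * factor:
  G_tilted = 581 * 1.188
  G_tilted = 690.23 W/m^2

690.23


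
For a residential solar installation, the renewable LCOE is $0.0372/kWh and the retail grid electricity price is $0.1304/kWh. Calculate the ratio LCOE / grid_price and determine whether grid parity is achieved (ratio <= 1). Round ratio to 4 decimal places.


Compare LCOE to grid price:
  LCOE = $0.0372/kWh, Grid price = $0.1304/kWh
  Ratio = LCOE / grid_price = 0.0372 / 0.1304 = 0.2853
  Grid parity achieved (ratio <= 1)? yes

0.2853


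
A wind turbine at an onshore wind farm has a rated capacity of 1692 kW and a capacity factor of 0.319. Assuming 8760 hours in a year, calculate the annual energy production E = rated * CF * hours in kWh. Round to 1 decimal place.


Annual energy = rated_kW * capacity_factor * hours_per_year
Given: P_rated = 1692 kW, CF = 0.319, hours = 8760
E = 1692 * 0.319 * 8760
E = 4728192.5 kWh

4728192.5


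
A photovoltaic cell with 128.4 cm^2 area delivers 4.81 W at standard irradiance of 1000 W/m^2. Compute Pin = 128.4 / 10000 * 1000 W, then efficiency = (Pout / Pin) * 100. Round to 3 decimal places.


First compute the input power:
  Pin = area_cm2 / 10000 * G = 128.4 / 10000 * 1000 = 12.84 W
Then compute efficiency:
  Efficiency = (Pout / Pin) * 100 = (4.81 / 12.84) * 100
  Efficiency = 37.461%

37.461


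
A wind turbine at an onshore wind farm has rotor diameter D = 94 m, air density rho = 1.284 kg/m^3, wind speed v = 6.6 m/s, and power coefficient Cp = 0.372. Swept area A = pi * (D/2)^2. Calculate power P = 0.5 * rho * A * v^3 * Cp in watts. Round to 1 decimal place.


Step 1 -- Compute swept area:
  A = pi * (D/2)^2 = pi * (94/2)^2 = 6939.78 m^2
Step 2 -- Apply wind power equation:
  P = 0.5 * rho * A * v^3 * Cp
  v^3 = 6.6^3 = 287.496
  P = 0.5 * 1.284 * 6939.78 * 287.496 * 0.372
  P = 476491.7 W

476491.7


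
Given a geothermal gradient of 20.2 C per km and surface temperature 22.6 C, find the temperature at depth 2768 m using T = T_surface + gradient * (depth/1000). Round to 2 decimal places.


Convert depth to km: 2768 / 1000 = 2.768 km
Temperature increase = gradient * depth_km = 20.2 * 2.768 = 55.91 C
Temperature at depth = T_surface + delta_T = 22.6 + 55.91
T = 78.51 C

78.51


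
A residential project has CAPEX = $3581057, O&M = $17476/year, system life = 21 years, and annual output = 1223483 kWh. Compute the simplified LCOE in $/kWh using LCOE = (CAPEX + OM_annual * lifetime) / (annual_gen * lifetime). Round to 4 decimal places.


Total cost = CAPEX + OM * lifetime = 3581057 + 17476 * 21 = 3581057 + 366996 = 3948053
Total generation = annual * lifetime = 1223483 * 21 = 25693143 kWh
LCOE = 3948053 / 25693143
LCOE = 0.1537 $/kWh

0.1537


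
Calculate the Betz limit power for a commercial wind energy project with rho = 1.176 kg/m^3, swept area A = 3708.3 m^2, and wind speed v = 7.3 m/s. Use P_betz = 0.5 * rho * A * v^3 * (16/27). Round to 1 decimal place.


The Betz coefficient Cp_max = 16/27 = 0.5926
v^3 = 7.3^3 = 389.017
P_betz = 0.5 * rho * A * v^3 * Cp_max
P_betz = 0.5 * 1.176 * 3708.3 * 389.017 * 0.5926
P_betz = 502663.1 W

502663.1


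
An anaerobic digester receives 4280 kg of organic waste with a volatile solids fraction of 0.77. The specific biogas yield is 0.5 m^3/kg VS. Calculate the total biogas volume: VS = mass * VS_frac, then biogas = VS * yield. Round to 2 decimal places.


Compute volatile solids:
  VS = mass * VS_fraction = 4280 * 0.77 = 3295.6 kg
Calculate biogas volume:
  Biogas = VS * specific_yield = 3295.6 * 0.5
  Biogas = 1647.80 m^3

1647.80


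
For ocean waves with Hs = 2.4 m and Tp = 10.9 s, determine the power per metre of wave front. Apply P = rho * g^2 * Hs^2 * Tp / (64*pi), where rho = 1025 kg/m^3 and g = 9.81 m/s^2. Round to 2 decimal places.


Apply wave power formula:
  g^2 = 9.81^2 = 96.2361
  Hs^2 = 2.4^2 = 5.76
  Numerator = rho * g^2 * Hs^2 * Tp = 1025 * 96.2361 * 5.76 * 10.9 = 6193139.48
  Denominator = 64 * pi = 201.0619
  P = 6193139.48 / 201.0619 = 30802.15 W/m

30802.15


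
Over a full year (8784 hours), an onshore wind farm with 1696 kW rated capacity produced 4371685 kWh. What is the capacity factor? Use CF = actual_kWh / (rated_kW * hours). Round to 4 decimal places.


Capacity factor = actual output / maximum possible output
Maximum possible = rated * hours = 1696 * 8784 = 14897664 kWh
CF = 4371685 / 14897664
CF = 0.2934

0.2934
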